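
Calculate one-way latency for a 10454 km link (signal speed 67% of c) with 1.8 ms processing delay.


Speed = 0.67 * 3e5 km/s = 201000 km/s
Propagation delay = 10454 / 201000 = 0.052 s = 52.01 ms
Processing delay = 1.8 ms
Total one-way latency = 53.81 ms


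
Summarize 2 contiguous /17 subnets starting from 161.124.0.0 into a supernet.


Original prefix: /17
Number of subnets: 2 = 2^1
New prefix = 17 - 1 = 16
Supernet: 161.124.0.0/16


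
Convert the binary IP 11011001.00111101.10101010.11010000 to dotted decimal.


11011001 = 217
00111101 = 61
10101010 = 170
11010000 = 208
IP: 217.61.170.208


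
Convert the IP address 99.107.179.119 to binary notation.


99 = 01100011
107 = 01101011
179 = 10110011
119 = 01110111
Binary: 01100011.01101011.10110011.01110111


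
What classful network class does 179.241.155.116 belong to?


First octet: 179
Binary: 10110011
10xxxxxx -> Class B (128-191)
Class B, default mask 255.255.0.0 (/16)


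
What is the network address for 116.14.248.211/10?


IP:   01110100.00001110.11111000.11010011
Mask: 11111111.11000000.00000000.00000000
AND operation:
Net:  01110100.00000000.00000000.00000000
Network: 116.0.0.0/10


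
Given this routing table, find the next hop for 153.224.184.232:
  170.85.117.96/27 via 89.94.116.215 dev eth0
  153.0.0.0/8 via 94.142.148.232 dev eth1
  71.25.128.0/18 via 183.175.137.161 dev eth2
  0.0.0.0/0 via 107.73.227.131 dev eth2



Longest prefix match for 153.224.184.232:
  /27 170.85.117.96: no
  /8 153.0.0.0: MATCH
  /18 71.25.128.0: no
  /0 0.0.0.0: MATCH
Selected: next-hop 94.142.148.232 via eth1 (matched /8)


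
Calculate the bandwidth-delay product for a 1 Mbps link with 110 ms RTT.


BDP = bandwidth * RTT
= 1 Mbps * 110 ms
= 1 * 1e6 * 110 / 1000 bits
= 110000 bits
= 13750 bytes
= 13.4277 KB
BDP = 110000 bits (13750 bytes)


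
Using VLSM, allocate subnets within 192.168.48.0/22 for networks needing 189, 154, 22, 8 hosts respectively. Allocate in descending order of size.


189 hosts -> /24 (254 usable): 192.168.48.0/24
154 hosts -> /24 (254 usable): 192.168.49.0/24
22 hosts -> /27 (30 usable): 192.168.50.0/27
8 hosts -> /28 (14 usable): 192.168.50.32/28
Allocation: 192.168.48.0/24 (189 hosts, 254 usable); 192.168.49.0/24 (154 hosts, 254 usable); 192.168.50.0/27 (22 hosts, 30 usable); 192.168.50.32/28 (8 hosts, 14 usable)


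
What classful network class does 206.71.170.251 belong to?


First octet: 206
Binary: 11001110
110xxxxx -> Class C (192-223)
Class C, default mask 255.255.255.0 (/24)


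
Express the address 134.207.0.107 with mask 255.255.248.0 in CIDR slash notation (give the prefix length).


Binary: 11111111.11111111.11111000.00000000
Count leading 1s
Prefix: /21


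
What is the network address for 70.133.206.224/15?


IP:   01000110.10000101.11001110.11100000
Mask: 11111111.11111110.00000000.00000000
AND operation:
Net:  01000110.10000100.00000000.00000000
Network: 70.132.0.0/15


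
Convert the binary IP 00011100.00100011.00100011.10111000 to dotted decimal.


00011100 = 28
00100011 = 35
00100011 = 35
10111000 = 184
IP: 28.35.35.184


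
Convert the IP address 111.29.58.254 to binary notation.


111 = 01101111
29 = 00011101
58 = 00111010
254 = 11111110
Binary: 01101111.00011101.00111010.11111110


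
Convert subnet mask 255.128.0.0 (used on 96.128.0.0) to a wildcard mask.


Subnet mask: 255.128.0.0
Wildcard = 255.255.255.255 - subnet mask
255 - 255 = 0
255 - 128 = 127
255 - 0 = 255
255 - 0 = 255
Wildcard: 0.127.255.255


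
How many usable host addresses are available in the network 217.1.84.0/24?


Host bits = 32 - 24 = 8
Total addresses = 2^8 = 256
Usable = total - 2 (network and broadcast)
Usable hosts: 254


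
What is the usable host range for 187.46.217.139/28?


Network: 187.46.217.128
Broadcast: 187.46.217.143
First usable = network + 1
Last usable = broadcast - 1
Range: 187.46.217.129 to 187.46.217.142


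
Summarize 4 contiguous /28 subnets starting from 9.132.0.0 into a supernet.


Original prefix: /28
Number of subnets: 4 = 2^2
New prefix = 28 - 2 = 26
Supernet: 9.132.0.0/26


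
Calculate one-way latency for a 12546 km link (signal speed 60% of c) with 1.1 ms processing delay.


Speed = 0.6 * 3e5 km/s = 180000 km/s
Propagation delay = 12546 / 180000 = 0.0697 s = 69.7 ms
Processing delay = 1.1 ms
Total one-way latency = 70.8 ms


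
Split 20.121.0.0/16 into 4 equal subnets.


New prefix = 16 + 2 = 18
Each subnet has 16384 addresses
  20.121.0.0/18
  20.121.64.0/18
  20.121.128.0/18
  20.121.192.0/18
Subnets: 20.121.0.0/18, 20.121.64.0/18, 20.121.128.0/18, 20.121.192.0/18


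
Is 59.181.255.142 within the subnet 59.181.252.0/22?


Subnet network: 59.181.252.0
Test IP AND mask: 59.181.252.0
Yes, 59.181.255.142 is in 59.181.252.0/22


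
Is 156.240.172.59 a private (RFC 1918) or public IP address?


RFC 1918 private ranges:
  10.0.0.0/8 (10.0.0.0 - 10.255.255.255)
  172.16.0.0/12 (172.16.0.0 - 172.31.255.255)
  192.168.0.0/16 (192.168.0.0 - 192.168.255.255)
Public (not in any RFC 1918 range)


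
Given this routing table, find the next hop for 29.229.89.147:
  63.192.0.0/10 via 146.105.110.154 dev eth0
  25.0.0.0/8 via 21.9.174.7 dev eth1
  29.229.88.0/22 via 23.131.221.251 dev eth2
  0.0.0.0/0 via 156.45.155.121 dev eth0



Longest prefix match for 29.229.89.147:
  /10 63.192.0.0: no
  /8 25.0.0.0: no
  /22 29.229.88.0: MATCH
  /0 0.0.0.0: MATCH
Selected: next-hop 23.131.221.251 via eth2 (matched /22)


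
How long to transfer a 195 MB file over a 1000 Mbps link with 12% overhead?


Effective throughput = 1000 * (1 - 12/100) = 880 Mbps
File size in Mb = 195 * 8 = 1560 Mb
Time = 1560 / 880
Time = 1.7727 seconds


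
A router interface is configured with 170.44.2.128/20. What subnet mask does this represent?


/20 means 20 network bits, 12 host bits
Binary: 11111111111111111111000000000000
Mask: 255.255.240.0


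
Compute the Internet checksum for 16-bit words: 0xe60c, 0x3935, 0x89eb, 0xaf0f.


Sum all words (with carry folding):
+ 0xe60c = 0xe60c
+ 0x3935 = 0x1f42
+ 0x89eb = 0xa92d
+ 0xaf0f = 0x583d
One's complement: ~0x583d
Checksum = 0xa7c2


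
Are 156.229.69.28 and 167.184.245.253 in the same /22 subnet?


Mask: 255.255.252.0
156.229.69.28 AND mask = 156.229.68.0
167.184.245.253 AND mask = 167.184.244.0
No, different subnets (156.229.68.0 vs 167.184.244.0)


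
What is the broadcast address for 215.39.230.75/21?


Network: 215.39.224.0/21
Host bits = 11
Set all host bits to 1:
Broadcast: 215.39.231.255


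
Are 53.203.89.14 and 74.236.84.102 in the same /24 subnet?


Mask: 255.255.255.0
53.203.89.14 AND mask = 53.203.89.0
74.236.84.102 AND mask = 74.236.84.0
No, different subnets (53.203.89.0 vs 74.236.84.0)


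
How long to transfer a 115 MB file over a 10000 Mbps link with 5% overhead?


Effective throughput = 10000 * (1 - 5/100) = 9500 Mbps
File size in Mb = 115 * 8 = 920 Mb
Time = 920 / 9500
Time = 0.0968 seconds


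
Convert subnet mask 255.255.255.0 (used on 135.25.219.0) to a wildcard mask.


Subnet mask: 255.255.255.0
Wildcard = 255.255.255.255 - subnet mask
255 - 255 = 0
255 - 255 = 0
255 - 255 = 0
255 - 0 = 255
Wildcard: 0.0.0.255


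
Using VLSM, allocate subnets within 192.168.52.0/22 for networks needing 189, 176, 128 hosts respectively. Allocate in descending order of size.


189 hosts -> /24 (254 usable): 192.168.52.0/24
176 hosts -> /24 (254 usable): 192.168.53.0/24
128 hosts -> /24 (254 usable): 192.168.54.0/24
Allocation: 192.168.52.0/24 (189 hosts, 254 usable); 192.168.53.0/24 (176 hosts, 254 usable); 192.168.54.0/24 (128 hosts, 254 usable)


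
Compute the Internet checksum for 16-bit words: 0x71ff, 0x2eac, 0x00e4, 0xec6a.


Sum all words (with carry folding):
+ 0x71ff = 0x71ff
+ 0x2eac = 0xa0ab
+ 0x00e4 = 0xa18f
+ 0xec6a = 0x8dfa
One's complement: ~0x8dfa
Checksum = 0x7205


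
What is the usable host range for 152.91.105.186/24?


Network: 152.91.105.0
Broadcast: 152.91.105.255
First usable = network + 1
Last usable = broadcast - 1
Range: 152.91.105.1 to 152.91.105.254


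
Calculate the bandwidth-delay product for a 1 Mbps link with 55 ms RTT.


BDP = bandwidth * RTT
= 1 Mbps * 55 ms
= 1 * 1e6 * 55 / 1000 bits
= 55000 bits
= 6875 bytes
= 6.7139 KB
BDP = 55000 bits (6875 bytes)


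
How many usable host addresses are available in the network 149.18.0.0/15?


Host bits = 32 - 15 = 17
Total addresses = 2^17 = 131072
Usable = total - 2 (network and broadcast)
Usable hosts: 131070


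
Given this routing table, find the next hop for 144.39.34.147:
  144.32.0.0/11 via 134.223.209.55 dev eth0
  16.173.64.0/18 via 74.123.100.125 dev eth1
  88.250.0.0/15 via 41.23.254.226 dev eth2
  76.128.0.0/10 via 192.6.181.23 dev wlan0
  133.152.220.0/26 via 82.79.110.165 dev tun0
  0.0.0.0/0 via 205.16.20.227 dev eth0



Longest prefix match for 144.39.34.147:
  /11 144.32.0.0: MATCH
  /18 16.173.64.0: no
  /15 88.250.0.0: no
  /10 76.128.0.0: no
  /26 133.152.220.0: no
  /0 0.0.0.0: MATCH
Selected: next-hop 134.223.209.55 via eth0 (matched /11)


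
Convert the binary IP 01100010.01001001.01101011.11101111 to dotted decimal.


01100010 = 98
01001001 = 73
01101011 = 107
11101111 = 239
IP: 98.73.107.239


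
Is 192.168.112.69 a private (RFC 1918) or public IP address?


RFC 1918 private ranges:
  10.0.0.0/8 (10.0.0.0 - 10.255.255.255)
  172.16.0.0/12 (172.16.0.0 - 172.31.255.255)
  192.168.0.0/16 (192.168.0.0 - 192.168.255.255)
Private (in 192.168.0.0/16)


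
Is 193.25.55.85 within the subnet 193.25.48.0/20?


Subnet network: 193.25.48.0
Test IP AND mask: 193.25.48.0
Yes, 193.25.55.85 is in 193.25.48.0/20


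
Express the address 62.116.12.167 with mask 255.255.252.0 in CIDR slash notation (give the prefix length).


Binary: 11111111.11111111.11111100.00000000
Count leading 1s
Prefix: /22


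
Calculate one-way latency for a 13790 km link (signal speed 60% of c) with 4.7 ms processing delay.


Speed = 0.6 * 3e5 km/s = 180000 km/s
Propagation delay = 13790 / 180000 = 0.0766 s = 76.6111 ms
Processing delay = 4.7 ms
Total one-way latency = 81.3111 ms


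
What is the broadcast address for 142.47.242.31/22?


Network: 142.47.240.0/22
Host bits = 10
Set all host bits to 1:
Broadcast: 142.47.243.255


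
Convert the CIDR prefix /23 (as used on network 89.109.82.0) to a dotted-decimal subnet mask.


/23 means 23 network bits, 9 host bits
Binary: 11111111111111111111111000000000
Mask: 255.255.254.0


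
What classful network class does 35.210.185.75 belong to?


First octet: 35
Binary: 00100011
0xxxxxxx -> Class A (1-126)
Class A, default mask 255.0.0.0 (/8)


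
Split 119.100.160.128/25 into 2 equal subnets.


New prefix = 25 + 1 = 26
Each subnet has 64 addresses
  119.100.160.128/26
  119.100.160.192/26
Subnets: 119.100.160.128/26, 119.100.160.192/26


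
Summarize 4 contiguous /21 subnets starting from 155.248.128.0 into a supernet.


Original prefix: /21
Number of subnets: 4 = 2^2
New prefix = 21 - 2 = 19
Supernet: 155.248.128.0/19


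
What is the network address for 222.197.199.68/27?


IP:   11011110.11000101.11000111.01000100
Mask: 11111111.11111111.11111111.11100000
AND operation:
Net:  11011110.11000101.11000111.01000000
Network: 222.197.199.64/27


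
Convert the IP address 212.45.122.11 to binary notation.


212 = 11010100
45 = 00101101
122 = 01111010
11 = 00001011
Binary: 11010100.00101101.01111010.00001011


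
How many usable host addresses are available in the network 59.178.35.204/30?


Host bits = 32 - 30 = 2
Total addresses = 2^2 = 4
Usable = total - 2 (network and broadcast)
Usable hosts: 2


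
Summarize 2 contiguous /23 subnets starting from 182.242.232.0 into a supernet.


Original prefix: /23
Number of subnets: 2 = 2^1
New prefix = 23 - 1 = 22
Supernet: 182.242.232.0/22


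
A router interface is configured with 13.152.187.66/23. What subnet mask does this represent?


/23 means 23 network bits, 9 host bits
Binary: 11111111111111111111111000000000
Mask: 255.255.254.0


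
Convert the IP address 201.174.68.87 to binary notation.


201 = 11001001
174 = 10101110
68 = 01000100
87 = 01010111
Binary: 11001001.10101110.01000100.01010111


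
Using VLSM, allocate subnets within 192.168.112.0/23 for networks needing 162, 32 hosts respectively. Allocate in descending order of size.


162 hosts -> /24 (254 usable): 192.168.112.0/24
32 hosts -> /26 (62 usable): 192.168.113.0/26
Allocation: 192.168.112.0/24 (162 hosts, 254 usable); 192.168.113.0/26 (32 hosts, 62 usable)


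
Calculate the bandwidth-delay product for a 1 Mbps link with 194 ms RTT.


BDP = bandwidth * RTT
= 1 Mbps * 194 ms
= 1 * 1e6 * 194 / 1000 bits
= 194000 bits
= 24250 bytes
= 23.6816 KB
BDP = 194000 bits (24250 bytes)


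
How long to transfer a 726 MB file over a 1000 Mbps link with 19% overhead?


Effective throughput = 1000 * (1 - 19/100) = 810 Mbps
File size in Mb = 726 * 8 = 5808 Mb
Time = 5808 / 810
Time = 7.1704 seconds


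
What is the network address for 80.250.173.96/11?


IP:   01010000.11111010.10101101.01100000
Mask: 11111111.11100000.00000000.00000000
AND operation:
Net:  01010000.11100000.00000000.00000000
Network: 80.224.0.0/11


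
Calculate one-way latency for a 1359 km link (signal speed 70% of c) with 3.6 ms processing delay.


Speed = 0.7 * 3e5 km/s = 210000 km/s
Propagation delay = 1359 / 210000 = 0.0065 s = 6.4714 ms
Processing delay = 3.6 ms
Total one-way latency = 10.0714 ms


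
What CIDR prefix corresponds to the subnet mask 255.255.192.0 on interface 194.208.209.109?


Binary: 11111111.11111111.11000000.00000000
Count leading 1s
Prefix: /18


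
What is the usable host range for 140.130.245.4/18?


Network: 140.130.192.0
Broadcast: 140.130.255.255
First usable = network + 1
Last usable = broadcast - 1
Range: 140.130.192.1 to 140.130.255.254


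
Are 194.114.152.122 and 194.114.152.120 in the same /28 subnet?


Mask: 255.255.255.240
194.114.152.122 AND mask = 194.114.152.112
194.114.152.120 AND mask = 194.114.152.112
Yes, same subnet (194.114.152.112)


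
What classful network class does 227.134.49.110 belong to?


First octet: 227
Binary: 11100011
1110xxxx -> Class D (224-239)
Class D (multicast), default mask N/A


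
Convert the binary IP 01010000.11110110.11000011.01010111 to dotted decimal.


01010000 = 80
11110110 = 246
11000011 = 195
01010111 = 87
IP: 80.246.195.87


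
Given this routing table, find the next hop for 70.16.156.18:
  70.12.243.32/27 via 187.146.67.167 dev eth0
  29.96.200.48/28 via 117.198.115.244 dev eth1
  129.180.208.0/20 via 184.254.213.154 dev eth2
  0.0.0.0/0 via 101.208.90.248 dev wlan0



Longest prefix match for 70.16.156.18:
  /27 70.12.243.32: no
  /28 29.96.200.48: no
  /20 129.180.208.0: no
  /0 0.0.0.0: MATCH
Selected: next-hop 101.208.90.248 via wlan0 (matched /0)


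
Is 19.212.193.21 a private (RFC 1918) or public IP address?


RFC 1918 private ranges:
  10.0.0.0/8 (10.0.0.0 - 10.255.255.255)
  172.16.0.0/12 (172.16.0.0 - 172.31.255.255)
  192.168.0.0/16 (192.168.0.0 - 192.168.255.255)
Public (not in any RFC 1918 range)


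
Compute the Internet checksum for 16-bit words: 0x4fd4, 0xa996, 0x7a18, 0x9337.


Sum all words (with carry folding):
+ 0x4fd4 = 0x4fd4
+ 0xa996 = 0xf96a
+ 0x7a18 = 0x7383
+ 0x9337 = 0x06bb
One's complement: ~0x06bb
Checksum = 0xf944


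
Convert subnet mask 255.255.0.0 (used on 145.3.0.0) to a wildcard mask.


Subnet mask: 255.255.0.0
Wildcard = 255.255.255.255 - subnet mask
255 - 255 = 0
255 - 255 = 0
255 - 0 = 255
255 - 0 = 255
Wildcard: 0.0.255.255


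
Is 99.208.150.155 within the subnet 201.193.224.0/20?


Subnet network: 201.193.224.0
Test IP AND mask: 99.208.144.0
No, 99.208.150.155 is not in 201.193.224.0/20


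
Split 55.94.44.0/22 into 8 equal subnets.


New prefix = 22 + 3 = 25
Each subnet has 128 addresses
  55.94.44.0/25
  55.94.44.128/25
  55.94.45.0/25
  55.94.45.128/25
  55.94.46.0/25
  55.94.46.128/25
  55.94.47.0/25
  55.94.47.128/25
Subnets: 55.94.44.0/25, 55.94.44.128/25, 55.94.45.0/25, 55.94.45.128/25, 55.94.46.0/25, 55.94.46.128/25, 55.94.47.0/25, 55.94.47.128/25


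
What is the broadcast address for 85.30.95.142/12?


Network: 85.16.0.0/12
Host bits = 20
Set all host bits to 1:
Broadcast: 85.31.255.255


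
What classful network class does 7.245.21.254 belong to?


First octet: 7
Binary: 00000111
0xxxxxxx -> Class A (1-126)
Class A, default mask 255.0.0.0 (/8)


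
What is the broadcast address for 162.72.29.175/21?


Network: 162.72.24.0/21
Host bits = 11
Set all host bits to 1:
Broadcast: 162.72.31.255


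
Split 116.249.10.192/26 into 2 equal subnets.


New prefix = 26 + 1 = 27
Each subnet has 32 addresses
  116.249.10.192/27
  116.249.10.224/27
Subnets: 116.249.10.192/27, 116.249.10.224/27


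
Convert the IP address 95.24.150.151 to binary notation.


95 = 01011111
24 = 00011000
150 = 10010110
151 = 10010111
Binary: 01011111.00011000.10010110.10010111


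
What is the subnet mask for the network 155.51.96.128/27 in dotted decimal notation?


/27 means 27 network bits, 5 host bits
Binary: 11111111111111111111111111100000
Mask: 255.255.255.224


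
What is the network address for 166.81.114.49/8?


IP:   10100110.01010001.01110010.00110001
Mask: 11111111.00000000.00000000.00000000
AND operation:
Net:  10100110.00000000.00000000.00000000
Network: 166.0.0.0/8


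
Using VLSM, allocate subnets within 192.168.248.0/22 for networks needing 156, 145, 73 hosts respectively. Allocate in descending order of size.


156 hosts -> /24 (254 usable): 192.168.248.0/24
145 hosts -> /24 (254 usable): 192.168.249.0/24
73 hosts -> /25 (126 usable): 192.168.250.0/25
Allocation: 192.168.248.0/24 (156 hosts, 254 usable); 192.168.249.0/24 (145 hosts, 254 usable); 192.168.250.0/25 (73 hosts, 126 usable)


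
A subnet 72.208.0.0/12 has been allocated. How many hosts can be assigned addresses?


Host bits = 32 - 12 = 20
Total addresses = 2^20 = 1048576
Usable = total - 2 (network and broadcast)
Usable hosts: 1048574


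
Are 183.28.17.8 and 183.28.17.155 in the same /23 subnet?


Mask: 255.255.254.0
183.28.17.8 AND mask = 183.28.16.0
183.28.17.155 AND mask = 183.28.16.0
Yes, same subnet (183.28.16.0)


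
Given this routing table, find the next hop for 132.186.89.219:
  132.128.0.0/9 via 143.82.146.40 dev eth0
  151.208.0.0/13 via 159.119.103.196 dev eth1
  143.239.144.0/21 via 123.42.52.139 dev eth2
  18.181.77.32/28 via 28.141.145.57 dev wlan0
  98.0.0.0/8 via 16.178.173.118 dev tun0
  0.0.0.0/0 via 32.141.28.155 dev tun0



Longest prefix match for 132.186.89.219:
  /9 132.128.0.0: MATCH
  /13 151.208.0.0: no
  /21 143.239.144.0: no
  /28 18.181.77.32: no
  /8 98.0.0.0: no
  /0 0.0.0.0: MATCH
Selected: next-hop 143.82.146.40 via eth0 (matched /9)


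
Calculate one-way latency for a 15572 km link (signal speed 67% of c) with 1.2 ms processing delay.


Speed = 0.67 * 3e5 km/s = 201000 km/s
Propagation delay = 15572 / 201000 = 0.0775 s = 77.4726 ms
Processing delay = 1.2 ms
Total one-way latency = 78.6726 ms


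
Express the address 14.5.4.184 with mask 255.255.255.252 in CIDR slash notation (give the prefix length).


Binary: 11111111.11111111.11111111.11111100
Count leading 1s
Prefix: /30


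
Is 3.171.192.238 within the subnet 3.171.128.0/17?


Subnet network: 3.171.128.0
Test IP AND mask: 3.171.128.0
Yes, 3.171.192.238 is in 3.171.128.0/17


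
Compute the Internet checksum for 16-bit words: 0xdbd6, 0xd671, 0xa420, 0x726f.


Sum all words (with carry folding):
+ 0xdbd6 = 0xdbd6
+ 0xd671 = 0xb248
+ 0xa420 = 0x5669
+ 0x726f = 0xc8d8
One's complement: ~0xc8d8
Checksum = 0x3727


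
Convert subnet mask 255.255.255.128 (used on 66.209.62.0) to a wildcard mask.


Subnet mask: 255.255.255.128
Wildcard = 255.255.255.255 - subnet mask
255 - 255 = 0
255 - 255 = 0
255 - 255 = 0
255 - 128 = 127
Wildcard: 0.0.0.127


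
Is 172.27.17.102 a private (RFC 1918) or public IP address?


RFC 1918 private ranges:
  10.0.0.0/8 (10.0.0.0 - 10.255.255.255)
  172.16.0.0/12 (172.16.0.0 - 172.31.255.255)
  192.168.0.0/16 (192.168.0.0 - 192.168.255.255)
Private (in 172.16.0.0/12)


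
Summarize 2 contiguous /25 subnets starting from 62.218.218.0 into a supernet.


Original prefix: /25
Number of subnets: 2 = 2^1
New prefix = 25 - 1 = 24
Supernet: 62.218.218.0/24


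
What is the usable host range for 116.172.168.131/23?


Network: 116.172.168.0
Broadcast: 116.172.169.255
First usable = network + 1
Last usable = broadcast - 1
Range: 116.172.168.1 to 116.172.169.254


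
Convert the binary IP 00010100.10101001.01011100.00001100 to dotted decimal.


00010100 = 20
10101001 = 169
01011100 = 92
00001100 = 12
IP: 20.169.92.12


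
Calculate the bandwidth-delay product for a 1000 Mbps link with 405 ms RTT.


BDP = bandwidth * RTT
= 1000 Mbps * 405 ms
= 1000 * 1e6 * 405 / 1000 bits
= 405000000 bits
= 50625000 bytes
= 49438.4766 KB
BDP = 405000000 bits (50625000 bytes)


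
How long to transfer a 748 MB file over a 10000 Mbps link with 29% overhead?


Effective throughput = 10000 * (1 - 29/100) = 7100 Mbps
File size in Mb = 748 * 8 = 5984 Mb
Time = 5984 / 7100
Time = 0.8428 seconds


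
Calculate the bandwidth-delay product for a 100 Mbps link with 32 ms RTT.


BDP = bandwidth * RTT
= 100 Mbps * 32 ms
= 100 * 1e6 * 32 / 1000 bits
= 3200000 bits
= 400000 bytes
= 390.625 KB
BDP = 3200000 bits (400000 bytes)


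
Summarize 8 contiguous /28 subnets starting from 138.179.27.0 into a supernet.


Original prefix: /28
Number of subnets: 8 = 2^3
New prefix = 28 - 3 = 25
Supernet: 138.179.27.0/25


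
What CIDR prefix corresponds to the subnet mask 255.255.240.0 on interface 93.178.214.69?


Binary: 11111111.11111111.11110000.00000000
Count leading 1s
Prefix: /20


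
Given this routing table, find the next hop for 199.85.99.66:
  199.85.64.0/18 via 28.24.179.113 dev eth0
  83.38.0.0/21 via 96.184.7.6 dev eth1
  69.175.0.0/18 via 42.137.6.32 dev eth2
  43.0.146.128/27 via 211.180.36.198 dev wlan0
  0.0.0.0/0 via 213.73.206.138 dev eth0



Longest prefix match for 199.85.99.66:
  /18 199.85.64.0: MATCH
  /21 83.38.0.0: no
  /18 69.175.0.0: no
  /27 43.0.146.128: no
  /0 0.0.0.0: MATCH
Selected: next-hop 28.24.179.113 via eth0 (matched /18)


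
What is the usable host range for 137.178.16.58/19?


Network: 137.178.0.0
Broadcast: 137.178.31.255
First usable = network + 1
Last usable = broadcast - 1
Range: 137.178.0.1 to 137.178.31.254


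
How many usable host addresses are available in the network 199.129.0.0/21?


Host bits = 32 - 21 = 11
Total addresses = 2^11 = 2048
Usable = total - 2 (network and broadcast)
Usable hosts: 2046


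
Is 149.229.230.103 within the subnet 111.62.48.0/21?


Subnet network: 111.62.48.0
Test IP AND mask: 149.229.224.0
No, 149.229.230.103 is not in 111.62.48.0/21


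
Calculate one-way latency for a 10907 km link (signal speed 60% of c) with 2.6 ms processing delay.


Speed = 0.6 * 3e5 km/s = 180000 km/s
Propagation delay = 10907 / 180000 = 0.0606 s = 60.5944 ms
Processing delay = 2.6 ms
Total one-way latency = 63.1944 ms


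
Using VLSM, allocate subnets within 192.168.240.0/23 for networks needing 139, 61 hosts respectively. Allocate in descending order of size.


139 hosts -> /24 (254 usable): 192.168.240.0/24
61 hosts -> /26 (62 usable): 192.168.241.0/26
Allocation: 192.168.240.0/24 (139 hosts, 254 usable); 192.168.241.0/26 (61 hosts, 62 usable)


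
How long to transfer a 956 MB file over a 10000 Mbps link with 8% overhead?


Effective throughput = 10000 * (1 - 8/100) = 9200 Mbps
File size in Mb = 956 * 8 = 7648 Mb
Time = 7648 / 9200
Time = 0.8313 seconds


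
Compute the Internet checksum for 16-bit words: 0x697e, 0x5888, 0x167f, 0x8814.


Sum all words (with carry folding):
+ 0x697e = 0x697e
+ 0x5888 = 0xc206
+ 0x167f = 0xd885
+ 0x8814 = 0x609a
One's complement: ~0x609a
Checksum = 0x9f65


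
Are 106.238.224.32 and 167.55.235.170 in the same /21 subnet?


Mask: 255.255.248.0
106.238.224.32 AND mask = 106.238.224.0
167.55.235.170 AND mask = 167.55.232.0
No, different subnets (106.238.224.0 vs 167.55.232.0)


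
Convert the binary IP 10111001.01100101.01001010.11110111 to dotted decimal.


10111001 = 185
01100101 = 101
01001010 = 74
11110111 = 247
IP: 185.101.74.247


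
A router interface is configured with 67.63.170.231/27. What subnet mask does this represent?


/27 means 27 network bits, 5 host bits
Binary: 11111111111111111111111111100000
Mask: 255.255.255.224


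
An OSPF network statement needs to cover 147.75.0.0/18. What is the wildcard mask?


Subnet mask: 255.255.192.0
Wildcard = 255.255.255.255 - subnet mask
255 - 255 = 0
255 - 255 = 0
255 - 192 = 63
255 - 0 = 255
Wildcard: 0.0.63.255


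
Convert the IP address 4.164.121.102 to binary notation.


4 = 00000100
164 = 10100100
121 = 01111001
102 = 01100110
Binary: 00000100.10100100.01111001.01100110


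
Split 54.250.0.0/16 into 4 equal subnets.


New prefix = 16 + 2 = 18
Each subnet has 16384 addresses
  54.250.0.0/18
  54.250.64.0/18
  54.250.128.0/18
  54.250.192.0/18
Subnets: 54.250.0.0/18, 54.250.64.0/18, 54.250.128.0/18, 54.250.192.0/18


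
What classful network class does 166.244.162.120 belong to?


First octet: 166
Binary: 10100110
10xxxxxx -> Class B (128-191)
Class B, default mask 255.255.0.0 (/16)


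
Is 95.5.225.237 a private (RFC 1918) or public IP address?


RFC 1918 private ranges:
  10.0.0.0/8 (10.0.0.0 - 10.255.255.255)
  172.16.0.0/12 (172.16.0.0 - 172.31.255.255)
  192.168.0.0/16 (192.168.0.0 - 192.168.255.255)
Public (not in any RFC 1918 range)


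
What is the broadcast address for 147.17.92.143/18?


Network: 147.17.64.0/18
Host bits = 14
Set all host bits to 1:
Broadcast: 147.17.127.255


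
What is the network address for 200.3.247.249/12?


IP:   11001000.00000011.11110111.11111001
Mask: 11111111.11110000.00000000.00000000
AND operation:
Net:  11001000.00000000.00000000.00000000
Network: 200.0.0.0/12


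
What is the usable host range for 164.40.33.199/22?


Network: 164.40.32.0
Broadcast: 164.40.35.255
First usable = network + 1
Last usable = broadcast - 1
Range: 164.40.32.1 to 164.40.35.254


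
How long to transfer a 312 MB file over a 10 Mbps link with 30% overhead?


Effective throughput = 10 * (1 - 30/100) = 7 Mbps
File size in Mb = 312 * 8 = 2496 Mb
Time = 2496 / 7
Time = 356.5714 seconds


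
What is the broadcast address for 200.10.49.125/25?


Network: 200.10.49.0/25
Host bits = 7
Set all host bits to 1:
Broadcast: 200.10.49.127


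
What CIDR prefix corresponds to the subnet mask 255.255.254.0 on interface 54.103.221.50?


Binary: 11111111.11111111.11111110.00000000
Count leading 1s
Prefix: /23


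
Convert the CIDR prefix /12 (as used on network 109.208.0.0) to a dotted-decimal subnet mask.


/12 means 12 network bits, 20 host bits
Binary: 11111111111100000000000000000000
Mask: 255.240.0.0


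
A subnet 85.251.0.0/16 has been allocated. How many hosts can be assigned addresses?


Host bits = 32 - 16 = 16
Total addresses = 2^16 = 65536
Usable = total - 2 (network and broadcast)
Usable hosts: 65534


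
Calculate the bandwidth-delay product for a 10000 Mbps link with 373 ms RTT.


BDP = bandwidth * RTT
= 10000 Mbps * 373 ms
= 10000 * 1e6 * 373 / 1000 bits
= 3730000000 bits
= 466250000 bytes
= 455322.2656 KB
BDP = 3730000000 bits (466250000 bytes)


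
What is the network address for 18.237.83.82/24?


IP:   00010010.11101101.01010011.01010010
Mask: 11111111.11111111.11111111.00000000
AND operation:
Net:  00010010.11101101.01010011.00000000
Network: 18.237.83.0/24


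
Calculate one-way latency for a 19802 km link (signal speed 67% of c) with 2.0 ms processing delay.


Speed = 0.67 * 3e5 km/s = 201000 km/s
Propagation delay = 19802 / 201000 = 0.0985 s = 98.5174 ms
Processing delay = 2.0 ms
Total one-way latency = 100.5174 ms


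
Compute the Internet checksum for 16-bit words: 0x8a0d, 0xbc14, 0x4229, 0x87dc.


Sum all words (with carry folding):
+ 0x8a0d = 0x8a0d
+ 0xbc14 = 0x4622
+ 0x4229 = 0x884b
+ 0x87dc = 0x1028
One's complement: ~0x1028
Checksum = 0xefd7


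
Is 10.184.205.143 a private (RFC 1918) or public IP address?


RFC 1918 private ranges:
  10.0.0.0/8 (10.0.0.0 - 10.255.255.255)
  172.16.0.0/12 (172.16.0.0 - 172.31.255.255)
  192.168.0.0/16 (192.168.0.0 - 192.168.255.255)
Private (in 10.0.0.0/8)


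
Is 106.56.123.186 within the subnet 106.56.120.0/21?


Subnet network: 106.56.120.0
Test IP AND mask: 106.56.120.0
Yes, 106.56.123.186 is in 106.56.120.0/21


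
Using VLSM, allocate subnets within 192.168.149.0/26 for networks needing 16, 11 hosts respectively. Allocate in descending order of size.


16 hosts -> /27 (30 usable): 192.168.149.0/27
11 hosts -> /28 (14 usable): 192.168.149.32/28
Allocation: 192.168.149.0/27 (16 hosts, 30 usable); 192.168.149.32/28 (11 hosts, 14 usable)


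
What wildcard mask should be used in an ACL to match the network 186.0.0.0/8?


Subnet mask: 255.0.0.0
Wildcard = 255.255.255.255 - subnet mask
255 - 255 = 0
255 - 0 = 255
255 - 0 = 255
255 - 0 = 255
Wildcard: 0.255.255.255


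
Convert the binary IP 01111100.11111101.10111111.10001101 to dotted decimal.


01111100 = 124
11111101 = 253
10111111 = 191
10001101 = 141
IP: 124.253.191.141


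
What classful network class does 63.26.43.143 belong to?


First octet: 63
Binary: 00111111
0xxxxxxx -> Class A (1-126)
Class A, default mask 255.0.0.0 (/8)


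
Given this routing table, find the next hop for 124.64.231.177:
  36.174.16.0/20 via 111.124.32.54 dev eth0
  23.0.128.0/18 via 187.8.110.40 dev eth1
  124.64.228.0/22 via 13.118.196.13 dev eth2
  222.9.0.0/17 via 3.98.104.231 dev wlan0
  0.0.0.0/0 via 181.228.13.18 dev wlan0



Longest prefix match for 124.64.231.177:
  /20 36.174.16.0: no
  /18 23.0.128.0: no
  /22 124.64.228.0: MATCH
  /17 222.9.0.0: no
  /0 0.0.0.0: MATCH
Selected: next-hop 13.118.196.13 via eth2 (matched /22)


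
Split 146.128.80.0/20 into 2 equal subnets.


New prefix = 20 + 1 = 21
Each subnet has 2048 addresses
  146.128.80.0/21
  146.128.88.0/21
Subnets: 146.128.80.0/21, 146.128.88.0/21


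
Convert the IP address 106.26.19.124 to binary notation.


106 = 01101010
26 = 00011010
19 = 00010011
124 = 01111100
Binary: 01101010.00011010.00010011.01111100


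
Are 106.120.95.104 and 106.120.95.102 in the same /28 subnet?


Mask: 255.255.255.240
106.120.95.104 AND mask = 106.120.95.96
106.120.95.102 AND mask = 106.120.95.96
Yes, same subnet (106.120.95.96)


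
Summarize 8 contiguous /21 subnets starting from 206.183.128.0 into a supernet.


Original prefix: /21
Number of subnets: 8 = 2^3
New prefix = 21 - 3 = 18
Supernet: 206.183.128.0/18


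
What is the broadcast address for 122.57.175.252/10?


Network: 122.0.0.0/10
Host bits = 22
Set all host bits to 1:
Broadcast: 122.63.255.255


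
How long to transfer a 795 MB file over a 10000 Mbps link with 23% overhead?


Effective throughput = 10000 * (1 - 23/100) = 7700 Mbps
File size in Mb = 795 * 8 = 6360 Mb
Time = 6360 / 7700
Time = 0.826 seconds


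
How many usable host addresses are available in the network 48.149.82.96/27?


Host bits = 32 - 27 = 5
Total addresses = 2^5 = 32
Usable = total - 2 (network and broadcast)
Usable hosts: 30


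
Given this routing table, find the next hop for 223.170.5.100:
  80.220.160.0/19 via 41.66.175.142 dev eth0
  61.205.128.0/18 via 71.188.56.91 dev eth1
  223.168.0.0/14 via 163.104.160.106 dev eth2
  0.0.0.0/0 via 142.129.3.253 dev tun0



Longest prefix match for 223.170.5.100:
  /19 80.220.160.0: no
  /18 61.205.128.0: no
  /14 223.168.0.0: MATCH
  /0 0.0.0.0: MATCH
Selected: next-hop 163.104.160.106 via eth2 (matched /14)


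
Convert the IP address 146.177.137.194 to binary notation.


146 = 10010010
177 = 10110001
137 = 10001001
194 = 11000010
Binary: 10010010.10110001.10001001.11000010


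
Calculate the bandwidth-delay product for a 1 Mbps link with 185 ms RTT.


BDP = bandwidth * RTT
= 1 Mbps * 185 ms
= 1 * 1e6 * 185 / 1000 bits
= 185000 bits
= 23125 bytes
= 22.583 KB
BDP = 185000 bits (23125 bytes)


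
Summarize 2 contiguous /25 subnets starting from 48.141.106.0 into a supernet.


Original prefix: /25
Number of subnets: 2 = 2^1
New prefix = 25 - 1 = 24
Supernet: 48.141.106.0/24


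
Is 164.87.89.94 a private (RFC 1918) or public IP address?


RFC 1918 private ranges:
  10.0.0.0/8 (10.0.0.0 - 10.255.255.255)
  172.16.0.0/12 (172.16.0.0 - 172.31.255.255)
  192.168.0.0/16 (192.168.0.0 - 192.168.255.255)
Public (not in any RFC 1918 range)


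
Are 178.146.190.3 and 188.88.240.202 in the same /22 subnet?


Mask: 255.255.252.0
178.146.190.3 AND mask = 178.146.188.0
188.88.240.202 AND mask = 188.88.240.0
No, different subnets (178.146.188.0 vs 188.88.240.0)


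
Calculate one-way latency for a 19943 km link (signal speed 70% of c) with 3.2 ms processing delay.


Speed = 0.7 * 3e5 km/s = 210000 km/s
Propagation delay = 19943 / 210000 = 0.095 s = 94.9667 ms
Processing delay = 3.2 ms
Total one-way latency = 98.1667 ms


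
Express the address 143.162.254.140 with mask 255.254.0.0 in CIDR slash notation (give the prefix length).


Binary: 11111111.11111110.00000000.00000000
Count leading 1s
Prefix: /15


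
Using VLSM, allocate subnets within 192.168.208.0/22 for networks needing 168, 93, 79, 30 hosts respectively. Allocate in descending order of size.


168 hosts -> /24 (254 usable): 192.168.208.0/24
93 hosts -> /25 (126 usable): 192.168.209.0/25
79 hosts -> /25 (126 usable): 192.168.209.128/25
30 hosts -> /27 (30 usable): 192.168.210.0/27
Allocation: 192.168.208.0/24 (168 hosts, 254 usable); 192.168.209.0/25 (93 hosts, 126 usable); 192.168.209.128/25 (79 hosts, 126 usable); 192.168.210.0/27 (30 hosts, 30 usable)


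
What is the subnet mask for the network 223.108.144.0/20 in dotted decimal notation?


/20 means 20 network bits, 12 host bits
Binary: 11111111111111111111000000000000
Mask: 255.255.240.0


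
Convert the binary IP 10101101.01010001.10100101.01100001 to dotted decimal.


10101101 = 173
01010001 = 81
10100101 = 165
01100001 = 97
IP: 173.81.165.97


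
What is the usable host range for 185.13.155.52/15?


Network: 185.12.0.0
Broadcast: 185.13.255.255
First usable = network + 1
Last usable = broadcast - 1
Range: 185.12.0.1 to 185.13.255.254


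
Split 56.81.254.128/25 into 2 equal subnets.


New prefix = 25 + 1 = 26
Each subnet has 64 addresses
  56.81.254.128/26
  56.81.254.192/26
Subnets: 56.81.254.128/26, 56.81.254.192/26


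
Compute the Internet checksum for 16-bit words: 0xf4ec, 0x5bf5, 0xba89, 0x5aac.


Sum all words (with carry folding):
+ 0xf4ec = 0xf4ec
+ 0x5bf5 = 0x50e2
+ 0xba89 = 0x0b6c
+ 0x5aac = 0x6618
One's complement: ~0x6618
Checksum = 0x99e7


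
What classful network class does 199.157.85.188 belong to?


First octet: 199
Binary: 11000111
110xxxxx -> Class C (192-223)
Class C, default mask 255.255.255.0 (/24)


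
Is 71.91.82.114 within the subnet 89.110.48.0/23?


Subnet network: 89.110.48.0
Test IP AND mask: 71.91.82.0
No, 71.91.82.114 is not in 89.110.48.0/23


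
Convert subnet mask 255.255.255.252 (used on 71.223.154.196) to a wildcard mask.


Subnet mask: 255.255.255.252
Wildcard = 255.255.255.255 - subnet mask
255 - 255 = 0
255 - 255 = 0
255 - 255 = 0
255 - 252 = 3
Wildcard: 0.0.0.3


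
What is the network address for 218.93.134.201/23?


IP:   11011010.01011101.10000110.11001001
Mask: 11111111.11111111.11111110.00000000
AND operation:
Net:  11011010.01011101.10000110.00000000
Network: 218.93.134.0/23


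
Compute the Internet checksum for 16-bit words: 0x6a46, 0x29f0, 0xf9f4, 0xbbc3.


Sum all words (with carry folding):
+ 0x6a46 = 0x6a46
+ 0x29f0 = 0x9436
+ 0xf9f4 = 0x8e2b
+ 0xbbc3 = 0x49ef
One's complement: ~0x49ef
Checksum = 0xb610


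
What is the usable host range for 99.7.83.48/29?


Network: 99.7.83.48
Broadcast: 99.7.83.55
First usable = network + 1
Last usable = broadcast - 1
Range: 99.7.83.49 to 99.7.83.54


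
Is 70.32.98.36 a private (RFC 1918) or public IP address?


RFC 1918 private ranges:
  10.0.0.0/8 (10.0.0.0 - 10.255.255.255)
  172.16.0.0/12 (172.16.0.0 - 172.31.255.255)
  192.168.0.0/16 (192.168.0.0 - 192.168.255.255)
Public (not in any RFC 1918 range)


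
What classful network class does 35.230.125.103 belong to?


First octet: 35
Binary: 00100011
0xxxxxxx -> Class A (1-126)
Class A, default mask 255.0.0.0 (/8)


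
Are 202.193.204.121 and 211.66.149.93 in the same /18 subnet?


Mask: 255.255.192.0
202.193.204.121 AND mask = 202.193.192.0
211.66.149.93 AND mask = 211.66.128.0
No, different subnets (202.193.192.0 vs 211.66.128.0)


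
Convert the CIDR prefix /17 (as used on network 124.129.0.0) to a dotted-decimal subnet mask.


/17 means 17 network bits, 15 host bits
Binary: 11111111111111111000000000000000
Mask: 255.255.128.0


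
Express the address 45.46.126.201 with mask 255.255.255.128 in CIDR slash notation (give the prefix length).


Binary: 11111111.11111111.11111111.10000000
Count leading 1s
Prefix: /25


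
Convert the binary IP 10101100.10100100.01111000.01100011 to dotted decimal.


10101100 = 172
10100100 = 164
01111000 = 120
01100011 = 99
IP: 172.164.120.99


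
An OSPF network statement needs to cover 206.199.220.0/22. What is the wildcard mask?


Subnet mask: 255.255.252.0
Wildcard = 255.255.255.255 - subnet mask
255 - 255 = 0
255 - 255 = 0
255 - 252 = 3
255 - 0 = 255
Wildcard: 0.0.3.255


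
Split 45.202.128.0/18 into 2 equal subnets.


New prefix = 18 + 1 = 19
Each subnet has 8192 addresses
  45.202.128.0/19
  45.202.160.0/19
Subnets: 45.202.128.0/19, 45.202.160.0/19


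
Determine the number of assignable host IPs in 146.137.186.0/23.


Host bits = 32 - 23 = 9
Total addresses = 2^9 = 512
Usable = total - 2 (network and broadcast)
Usable hosts: 510


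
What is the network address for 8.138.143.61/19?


IP:   00001000.10001010.10001111.00111101
Mask: 11111111.11111111.11100000.00000000
AND operation:
Net:  00001000.10001010.10000000.00000000
Network: 8.138.128.0/19


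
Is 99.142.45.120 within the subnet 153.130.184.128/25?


Subnet network: 153.130.184.128
Test IP AND mask: 99.142.45.0
No, 99.142.45.120 is not in 153.130.184.128/25


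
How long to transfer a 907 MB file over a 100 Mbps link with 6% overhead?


Effective throughput = 100 * (1 - 6/100) = 94 Mbps
File size in Mb = 907 * 8 = 7256 Mb
Time = 7256 / 94
Time = 77.1915 seconds


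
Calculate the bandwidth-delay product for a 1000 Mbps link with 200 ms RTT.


BDP = bandwidth * RTT
= 1000 Mbps * 200 ms
= 1000 * 1e6 * 200 / 1000 bits
= 200000000 bits
= 25000000 bytes
= 24414.0625 KB
BDP = 200000000 bits (25000000 bytes)


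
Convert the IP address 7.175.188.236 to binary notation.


7 = 00000111
175 = 10101111
188 = 10111100
236 = 11101100
Binary: 00000111.10101111.10111100.11101100


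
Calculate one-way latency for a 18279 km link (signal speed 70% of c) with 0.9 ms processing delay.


Speed = 0.7 * 3e5 km/s = 210000 km/s
Propagation delay = 18279 / 210000 = 0.087 s = 87.0429 ms
Processing delay = 0.9 ms
Total one-way latency = 87.9429 ms


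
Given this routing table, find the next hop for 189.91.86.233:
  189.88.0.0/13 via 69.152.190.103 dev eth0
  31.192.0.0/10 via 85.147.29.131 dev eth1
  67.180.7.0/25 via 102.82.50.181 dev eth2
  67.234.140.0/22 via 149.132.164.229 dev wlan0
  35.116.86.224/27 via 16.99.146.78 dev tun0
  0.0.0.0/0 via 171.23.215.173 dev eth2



Longest prefix match for 189.91.86.233:
  /13 189.88.0.0: MATCH
  /10 31.192.0.0: no
  /25 67.180.7.0: no
  /22 67.234.140.0: no
  /27 35.116.86.224: no
  /0 0.0.0.0: MATCH
Selected: next-hop 69.152.190.103 via eth0 (matched /13)
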